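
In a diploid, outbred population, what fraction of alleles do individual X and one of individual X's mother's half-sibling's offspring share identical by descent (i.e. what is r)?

Each parent–offspring link contributes a factor of 1/2, and independent paths through distinct common ancestors add.
Half first cousins share one grandparent — one path of length 4: r = (1/2)^4 = 1/16.

0.0625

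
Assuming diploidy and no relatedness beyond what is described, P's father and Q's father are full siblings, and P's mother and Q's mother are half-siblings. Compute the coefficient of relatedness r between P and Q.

0.1875

Independent pedigree routes through distinct common ancestors add.
P and Q are related in two ways: first cousins through their fathers (r = 1/8) and half first cousins through their mothers (r = 1/16).
r = 1/8 + 1/16 = 0.1875.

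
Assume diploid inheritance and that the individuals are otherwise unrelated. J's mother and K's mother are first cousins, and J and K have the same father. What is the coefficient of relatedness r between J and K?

0.28125

Wright's path rule: contributions from independent ancestry routes add.
J and K are related in two ways: second cousins through their mothers (r = 1/32) and half-sibs through their shared father (r = 1/4).
r = 1/32 + 1/4 = 0.28125.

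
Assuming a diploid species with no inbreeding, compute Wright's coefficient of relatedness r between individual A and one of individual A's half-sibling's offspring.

0.125

Each parent–offspring link contributes a factor of 1/2, and independent paths through distinct common ancestors add.
Half-aunt/uncle↔niece/nephew: one path of length 3: r = (1/2)^3 = 1/8.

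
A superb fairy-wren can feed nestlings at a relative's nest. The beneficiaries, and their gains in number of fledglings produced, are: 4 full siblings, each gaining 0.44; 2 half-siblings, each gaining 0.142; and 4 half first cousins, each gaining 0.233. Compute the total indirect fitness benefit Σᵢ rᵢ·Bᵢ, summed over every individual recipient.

r to a full sibling = 0.5 (full sibs share both parents — two paths of length 2: r = 2·(1/2)^2 = 1/2).
r to a half-sibling = 1/4 (half-sibs share one parent — one path of length 2: r = (1/2)^2 = 1/4).
r to a half first cousin = 1/16 (half first cousins share one grandparent — one path of length 4: r = (1/2)^4 = 1/16).
Summing one r·B term per recipient: 4·0.5·0.44 + 2·0.25·0.142 + 4·0.0625·0.233 = 1.00925.

1.00925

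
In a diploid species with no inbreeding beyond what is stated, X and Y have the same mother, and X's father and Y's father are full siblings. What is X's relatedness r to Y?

0.375

Relatedness sums over independent paths through distinct common ancestors.
X and Y are related in two ways: half-sibs through their shared mother (r = 1/4) and first cousins through their fathers (r = 1/8).
r = 1/4 + 1/8 = 3/8 = 0.375.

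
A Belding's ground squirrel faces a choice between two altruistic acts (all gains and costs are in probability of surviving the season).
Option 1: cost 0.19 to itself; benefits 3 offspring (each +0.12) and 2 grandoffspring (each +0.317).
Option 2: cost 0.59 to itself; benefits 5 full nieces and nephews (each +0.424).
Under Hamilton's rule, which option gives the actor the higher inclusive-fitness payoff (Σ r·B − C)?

Option 1: r to an offspring = 0.5.
Option 1: r to a grandoffspring = 0.25.
Option 1: Σ r·B − C = (3·0.5·0.12 + 2·0.25·0.317) − 0.19 = 0.1485.
Option 2: r to a full niece or nephew = 0.25.
Option 2: Σ r·B − C = (5·0.25·0.424) − 0.59 = -0.06.
Option 1 has the higher net inclusive-fitness payoff.

Option 1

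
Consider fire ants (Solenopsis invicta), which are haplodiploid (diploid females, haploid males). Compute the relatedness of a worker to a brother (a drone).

0.25

Her haploid brother carries none of their father's genes and a random half of their mother's genome; that half matches the maternal half of her own genome with probability 1/2: r = 1/2 · 1/2 = 1/4.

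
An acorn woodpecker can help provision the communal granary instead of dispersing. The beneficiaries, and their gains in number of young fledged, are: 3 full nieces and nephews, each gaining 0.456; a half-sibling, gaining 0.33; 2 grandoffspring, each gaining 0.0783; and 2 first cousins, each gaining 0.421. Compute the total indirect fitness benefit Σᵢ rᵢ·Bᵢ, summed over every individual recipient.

r to a full niece or nephew = 0.25 (full aunt/uncle↔niece/nephew: two paths of length 3 through the shared grandparent pair: r = 2·(1/2)^3 = 1/4).
r to a half-sibling = 0.25 (half-sibs share one parent — one path of length 2: r = (1/2)^2 = 1/4).
r to a grandoffspring = 1/4 (two parent–offspring links: r = (1/2)^2 = 1/4).
r to a first cousin = 1/8 (first cousins share one grandparent pair — two paths of length 4: r = 2·(1/2)^4 = 1/8).
Summing one r·B term per recipient: 3·0.25·0.456 + 1·0.25·0.33 + 2·0.25·0.0783 + 2·0.125·0.421 = 0.5689.

0.5689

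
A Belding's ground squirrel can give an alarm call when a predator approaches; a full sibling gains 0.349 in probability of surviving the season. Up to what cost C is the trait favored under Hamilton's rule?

0.1745

r to a full sibling = 0.5 (full sibs share both parents — two paths of length 2: r = 2·(1/2)^2 = 1/2).
Hamilton's rule: n·r·B > C, so the trait is favored while C < n·r·B = 1·0.5·0.349 = 0.1745.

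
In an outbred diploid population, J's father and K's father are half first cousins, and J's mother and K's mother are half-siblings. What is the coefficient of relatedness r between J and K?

Wright's path rule: contributions from independent ancestry routes add.
J and K are related in two ways: half second cousins through their fathers (r = 1/64) and half first cousins through their mothers (r = 1/16).
r = 1/64 + 1/16 = 0.078125.

0.078125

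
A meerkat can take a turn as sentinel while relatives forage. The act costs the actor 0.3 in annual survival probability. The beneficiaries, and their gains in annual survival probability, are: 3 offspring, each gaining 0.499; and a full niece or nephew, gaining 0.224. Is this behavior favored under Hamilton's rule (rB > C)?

Hamilton's rule: the trait is favored when the sum of r·B over every recipient exceeds the actor's cost C.
r to an offspring = 1/2 (one parent–offspring link: r = (1/2)^1 = 1/2).
r to a full niece or nephew = 1/4 (full aunt/uncle↔niece/nephew: two paths of length 3 through the shared grandparent pair: r = 2·(1/2)^3 = 1/4).
Summing one r·B term per recipient: 3·0.5·0.499 + 1·0.25·0.224 = 0.8045.
0.8045 > 0.3: the indirect benefit exceeds the cost.

Yes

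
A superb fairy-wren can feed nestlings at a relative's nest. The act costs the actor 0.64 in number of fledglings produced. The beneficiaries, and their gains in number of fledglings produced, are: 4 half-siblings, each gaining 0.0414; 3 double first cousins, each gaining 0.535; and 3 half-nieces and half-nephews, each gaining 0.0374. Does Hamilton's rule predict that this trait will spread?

No

Hamilton's rule: the trait is favored when the sum of r·B over every recipient exceeds the actor's cost C.
r to a half-sibling = 0.25 (half-sibs share one parent — one path of length 2: r = (1/2)^2 = 1/4).
r to a double first cousin = 1/4 (double first cousins share both grandparent pairs — four paths of length 4: r = 4·(1/2)^4 = 1/4).
r to a half-niece or half-nephew = 1/8 (half-aunt/uncle↔niece/nephew: one path of length 3: r = (1/2)^3 = 1/8).
Summing one r·B term per recipient: 4·0.25·0.0414 + 3·0.25·0.535 + 3·0.125·0.0374 = 0.456675.
0.456675 < 0.64: the indirect benefit is less than the cost.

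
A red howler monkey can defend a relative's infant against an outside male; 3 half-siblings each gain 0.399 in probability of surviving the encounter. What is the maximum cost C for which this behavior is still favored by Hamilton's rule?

0.29925

r to a half-sibling = 1/4 (half-sibs share one parent — one path of length 2: r = (1/2)^2 = 1/4).
Hamilton's rule: n·r·B > C, so the trait is favored while C < n·r·B = 3·0.25·0.399 = 0.29925.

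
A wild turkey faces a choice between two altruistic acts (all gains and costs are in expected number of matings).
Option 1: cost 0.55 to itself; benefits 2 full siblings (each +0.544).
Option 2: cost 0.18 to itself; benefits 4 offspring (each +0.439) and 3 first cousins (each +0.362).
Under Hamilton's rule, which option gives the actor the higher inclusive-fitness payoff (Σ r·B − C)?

Option 2

Option 1: r to a full sibling = 0.5.
Option 1: Σ r·B − C = (2·0.5·0.544) − 0.55 = -0.006.
Option 2: r to an offspring = 0.5.
Option 2: r to a first cousin = 0.125.
Option 2: Σ r·B − C = (4·0.5·0.439 + 3·0.125·0.362) − 0.18 = 0.83375.
Option 2 has the higher net inclusive-fitness payoff.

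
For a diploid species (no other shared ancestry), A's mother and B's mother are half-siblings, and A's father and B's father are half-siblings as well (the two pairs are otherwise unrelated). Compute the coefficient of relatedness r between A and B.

0.125

With two independent routes of shared ancestry, r is the sum of the two contributions.
A and B are related in two ways: half first cousins through their mothers (r = 1/16) and half first cousins through their fathers (r = 1/16).
r = 1/16 + 1/16 = 0.125.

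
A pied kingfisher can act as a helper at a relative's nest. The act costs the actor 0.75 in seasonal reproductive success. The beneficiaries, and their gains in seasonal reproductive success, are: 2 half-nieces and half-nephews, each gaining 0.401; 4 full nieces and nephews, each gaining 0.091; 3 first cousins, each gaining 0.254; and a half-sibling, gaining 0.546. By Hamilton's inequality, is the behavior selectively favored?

No

Hamilton's rule: the trait is favored when the sum of r·B over every recipient exceeds the actor's cost C.
r to a half-niece or half-nephew = 1/8 (half-aunt/uncle↔niece/nephew: one path of length 3: r = (1/2)^3 = 1/8).
r to a full niece or nephew = 0.25 (full aunt/uncle↔niece/nephew: two paths of length 3 through the shared grandparent pair: r = 2·(1/2)^3 = 1/4).
r to a first cousin = 0.125 (first cousins share one grandparent pair — two paths of length 4: r = 2·(1/2)^4 = 1/8).
r to a half-sibling = 1/4 (half-sibs share one parent — one path of length 2: r = (1/2)^2 = 1/4).
Summing one r·B term per recipient: 2·0.125·0.401 + 4·0.25·0.091 + 3·0.125·0.254 + 1·0.25·0.546 = 0.423.
0.423 < 0.75: the indirect benefit is less than the cost.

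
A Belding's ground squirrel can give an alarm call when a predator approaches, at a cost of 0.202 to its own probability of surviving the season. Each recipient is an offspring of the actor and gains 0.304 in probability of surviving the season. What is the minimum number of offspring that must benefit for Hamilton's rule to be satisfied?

2

r to an offspring = 0.5 (one parent–offspring link: r = (1/2)^1 = 1/2).
Hamilton's rule: n·r·B > C  ⇒  n > C/(r·B) = 0.202/(0.5·0.304) = 1.329.
The smallest integer exceeding 1.329 is 2.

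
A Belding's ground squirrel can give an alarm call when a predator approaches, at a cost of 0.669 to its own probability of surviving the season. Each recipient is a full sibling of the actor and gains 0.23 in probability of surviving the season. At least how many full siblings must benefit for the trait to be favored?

6

r to a full sibling = 0.5 (full sibs share both parents — two paths of length 2: r = 2·(1/2)^2 = 1/2).
Hamilton's rule: n·r·B > C  ⇒  n > C/(r·B) = 0.669/(0.5·0.23) = 5.817.
The smallest integer exceeding 5.817 is 6.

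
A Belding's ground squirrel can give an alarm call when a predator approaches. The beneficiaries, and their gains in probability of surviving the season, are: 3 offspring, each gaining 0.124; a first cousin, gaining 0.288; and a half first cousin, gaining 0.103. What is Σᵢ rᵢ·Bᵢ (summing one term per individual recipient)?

r to an offspring = 0.5 (one parent–offspring link: r = (1/2)^1 = 1/2).
r to a first cousin = 0.125 (first cousins share one grandparent pair — two paths of length 4: r = 2·(1/2)^4 = 1/8).
r to a half first cousin = 0.0625 (half first cousins share one grandparent — one path of length 4: r = (1/2)^4 = 1/16).
Summing one r·B term per recipient: 3·0.5·0.124 + 1·0.125·0.288 + 1·0.0625·0.103 = 0.2284375.

0.2284375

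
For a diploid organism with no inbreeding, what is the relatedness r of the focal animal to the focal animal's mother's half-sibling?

0.125

Each parent–offspring link contributes a factor of 1/2, and independent paths through distinct common ancestors add.
Half-aunt/uncle↔niece/nephew: one path of length 3: r = (1/2)^3 = 1/8.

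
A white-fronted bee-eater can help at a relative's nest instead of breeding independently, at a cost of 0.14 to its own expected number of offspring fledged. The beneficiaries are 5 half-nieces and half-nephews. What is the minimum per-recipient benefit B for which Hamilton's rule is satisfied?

0.224

r to a half-niece or half-nephew = 1/8 (half-aunt/uncle↔niece/nephew: one path of length 3: r = (1/2)^3 = 1/8).
Hamilton's rule with n recipients of equal r: n·r·B > C, so B > C/(n·r) = 0.14/(5·0.125) = 0.224.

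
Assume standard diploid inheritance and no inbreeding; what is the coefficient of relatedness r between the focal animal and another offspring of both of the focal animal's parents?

Each parent–offspring link contributes a factor of 1/2, and independent paths through distinct common ancestors add.
Full sibs share both parents — two paths of length 2: r = 2·(1/2)^2 = 1/2.

0.5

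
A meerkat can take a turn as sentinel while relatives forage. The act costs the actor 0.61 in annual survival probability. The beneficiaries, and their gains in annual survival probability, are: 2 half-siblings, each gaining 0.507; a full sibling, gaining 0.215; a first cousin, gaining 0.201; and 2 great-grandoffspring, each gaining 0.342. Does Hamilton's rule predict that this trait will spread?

No

Hamilton's rule: the trait is favored when the sum of r·B over every recipient exceeds the actor's cost C.
r to a half-sibling = 0.25 (half-sibs share one parent — one path of length 2: r = (1/2)^2 = 1/4).
r to a full sibling = 1/2 (full sibs share both parents — two paths of length 2: r = 2·(1/2)^2 = 1/2).
r to a first cousin = 0.125 (first cousins share one grandparent pair — two paths of length 4: r = 2·(1/2)^4 = 1/8).
r to a great-grandoffspring = 0.125 (three parent–offspring links: r = (1/2)^3 = 1/8).
Summing one r·B term per recipient: 2·0.25·0.507 + 1·0.5·0.215 + 1·0.125·0.201 + 2·0.125·0.342 = 0.471625.
0.471625 < 0.61: the indirect benefit is less than the cost.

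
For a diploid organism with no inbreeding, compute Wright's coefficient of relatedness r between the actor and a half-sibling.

Half-sibs share one parent — one path of length 2: r = (1/2)^2 = 1/4.

0.25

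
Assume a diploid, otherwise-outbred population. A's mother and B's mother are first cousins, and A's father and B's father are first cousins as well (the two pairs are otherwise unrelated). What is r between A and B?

Independent pedigree routes through distinct common ancestors add.
A and B are related in two ways: second cousins through their mothers (r = 1/32) and second cousins through their fathers (r = 1/32).
r = 1/32 + 1/32 = 1/16 = 0.0625.

0.0625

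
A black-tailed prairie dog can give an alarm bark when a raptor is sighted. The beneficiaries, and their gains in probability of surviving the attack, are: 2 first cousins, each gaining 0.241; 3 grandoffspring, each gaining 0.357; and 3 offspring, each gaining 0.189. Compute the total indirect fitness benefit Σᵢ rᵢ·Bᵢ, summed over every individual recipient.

0.6115

r to a first cousin = 0.125 (first cousins share one grandparent pair — two paths of length 4: r = 2·(1/2)^4 = 1/8).
r to a grandoffspring = 0.25 (two parent–offspring links: r = (1/2)^2 = 1/4).
r to an offspring = 1/2 (one parent–offspring link: r = (1/2)^1 = 1/2).
Summing one r·B term per recipient: 2·0.125·0.241 + 3·0.25·0.357 + 3·0.5·0.189 = 0.6115.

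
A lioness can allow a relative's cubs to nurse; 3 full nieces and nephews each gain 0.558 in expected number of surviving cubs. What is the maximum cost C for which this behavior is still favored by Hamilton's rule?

r to a full niece or nephew = 0.25 (full aunt/uncle↔niece/nephew: two paths of length 3 through the shared grandparent pair: r = 2·(1/2)^3 = 1/4).
Hamilton's rule: n·r·B > C, so the trait is favored while C < n·r·B = 3·0.25·0.558 = 0.4185.

0.4185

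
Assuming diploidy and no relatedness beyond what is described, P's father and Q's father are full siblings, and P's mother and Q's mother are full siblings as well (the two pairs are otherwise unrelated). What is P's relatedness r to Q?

0.25

Relatedness sums over independent paths through distinct common ancestors.
P and Q are related in two ways: first cousins through their fathers (r = 1/8) and first cousins through their mothers (r = 1/8) — i.e. double first cousins.
r = 1/8 + 1/8 = 1/4 = 0.25.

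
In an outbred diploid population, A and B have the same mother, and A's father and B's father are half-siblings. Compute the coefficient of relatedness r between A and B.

0.3125

With two independent routes of shared ancestry, r is the sum of the two contributions.
A and B are related in two ways: half-sibs through their shared mother (r = 1/4) and half first cousins through their fathers (r = 1/16).
r = 1/4 + 1/16 = 0.3125.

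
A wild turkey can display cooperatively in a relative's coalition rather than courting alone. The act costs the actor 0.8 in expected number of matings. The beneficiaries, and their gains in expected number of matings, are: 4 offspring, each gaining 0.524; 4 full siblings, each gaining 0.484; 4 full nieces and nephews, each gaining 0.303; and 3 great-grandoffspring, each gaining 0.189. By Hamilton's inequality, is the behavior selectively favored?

Yes

Hamilton's rule: the trait is favored when the sum of r·B over every recipient exceeds the actor's cost C.
r to an offspring = 1/2 (one parent–offspring link: r = (1/2)^1 = 1/2).
r to a full sibling = 0.5 (full sibs share both parents — two paths of length 2: r = 2·(1/2)^2 = 1/2).
r to a full niece or nephew = 1/4 (full aunt/uncle↔niece/nephew: two paths of length 3 through the shared grandparent pair: r = 2·(1/2)^3 = 1/4).
r to a great-grandoffspring = 0.125 (three parent–offspring links: r = (1/2)^3 = 1/8).
Summing one r·B term per recipient: 4·0.5·0.524 + 4·0.5·0.484 + 4·0.25·0.303 + 3·0.125·0.189 = 2.389875.
2.389875 > 0.8: the indirect benefit exceeds the cost.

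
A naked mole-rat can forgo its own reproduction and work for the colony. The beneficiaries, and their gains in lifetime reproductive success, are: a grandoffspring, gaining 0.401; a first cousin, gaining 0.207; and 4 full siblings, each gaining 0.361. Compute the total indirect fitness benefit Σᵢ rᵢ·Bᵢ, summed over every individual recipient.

0.848125

r to a grandoffspring = 1/4 (two parent–offspring links: r = (1/2)^2 = 1/4).
r to a first cousin = 1/8 (first cousins share one grandparent pair — two paths of length 4: r = 2·(1/2)^4 = 1/8).
r to a full sibling = 1/2 (full sibs share both parents — two paths of length 2: r = 2·(1/2)^2 = 1/2).
Summing one r·B term per recipient: 1·0.25·0.401 + 1·0.125·0.207 + 4·0.5·0.361 = 0.848125.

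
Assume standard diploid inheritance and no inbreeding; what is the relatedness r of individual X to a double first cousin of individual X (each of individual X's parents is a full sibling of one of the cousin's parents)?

0.25

Each parent–offspring link contributes a factor of 1/2, and independent paths through distinct common ancestors add.
Double first cousins share both grandparent pairs — four paths of length 4: r = 4·(1/2)^4 = 1/4.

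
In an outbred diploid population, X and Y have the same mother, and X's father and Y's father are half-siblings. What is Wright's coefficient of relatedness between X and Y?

Independent pedigree routes through distinct common ancestors add.
X and Y are related in two ways: half-sibs through their shared mother (r = 1/4) and half first cousins through their fathers (r = 1/16).
r = 1/4 + 1/16 = 5/16 = 0.3125.

0.3125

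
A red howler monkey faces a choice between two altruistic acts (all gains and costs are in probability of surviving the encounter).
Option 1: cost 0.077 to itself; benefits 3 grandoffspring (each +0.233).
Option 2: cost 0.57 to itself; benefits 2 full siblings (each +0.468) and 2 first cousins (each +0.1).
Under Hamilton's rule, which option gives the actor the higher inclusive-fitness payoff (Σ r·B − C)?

Option 1: r to a grandoffspring = 0.25.
Option 1: Σ r·B − C = (3·0.25·0.233) − 0.077 = 0.09775.
Option 2: r to a full sibling = 0.5.
Option 2: r to a first cousin = 0.125.
Option 2: Σ r·B − C = (2·0.5·0.468 + 2·0.125·0.1) − 0.57 = -0.077.
Option 1 has the higher net inclusive-fitness payoff.

Option 1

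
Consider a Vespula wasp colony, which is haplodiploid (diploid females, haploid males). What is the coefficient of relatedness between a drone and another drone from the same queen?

Haploid brothers each carry a random half of the queen's diploid genome, so on average they share half: r = 1/2.

0.5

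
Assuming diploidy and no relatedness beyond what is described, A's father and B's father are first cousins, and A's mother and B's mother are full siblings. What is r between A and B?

With two independent routes of shared ancestry, r is the sum of the two contributions.
A and B are related in two ways: second cousins through their fathers (r = 1/32) and first cousins through their mothers (r = 1/8).
r = 1/32 + 1/8 = 0.15625.

0.15625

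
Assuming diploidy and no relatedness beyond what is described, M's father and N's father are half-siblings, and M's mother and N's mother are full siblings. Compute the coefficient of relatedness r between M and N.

Relatedness sums over independent paths through distinct common ancestors.
M and N are related in two ways: half first cousins through their fathers (r = 1/16) and first cousins through their mothers (r = 1/8).
r = 1/16 + 1/8 = 3/16 = 0.1875.

0.1875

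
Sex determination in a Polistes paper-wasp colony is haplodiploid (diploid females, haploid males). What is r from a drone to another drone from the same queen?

Haploid brothers each carry a random half of the queen's diploid genome, so on average they share half: r = 1/2.

0.5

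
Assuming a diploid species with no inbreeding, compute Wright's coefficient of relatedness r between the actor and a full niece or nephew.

Full aunt/uncle↔niece/nephew: two paths of length 3 through the shared grandparent pair: r = 2·(1/2)^3 = 1/4.

0.25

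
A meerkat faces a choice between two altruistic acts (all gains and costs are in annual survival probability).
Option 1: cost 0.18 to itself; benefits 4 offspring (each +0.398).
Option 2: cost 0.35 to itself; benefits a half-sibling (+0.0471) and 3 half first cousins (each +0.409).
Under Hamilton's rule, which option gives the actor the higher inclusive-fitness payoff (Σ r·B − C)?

Option 1: r to an offspring = 0.5.
Option 1: Σ r·B − C = (4·0.5·0.398) − 0.18 = 0.616.
Option 2: r to a half-sibling = 0.25.
Option 2: r to a half first cousin = 0.0625.
Option 2: Σ r·B − C = (1·0.25·0.0471 + 3·0.0625·0.409) − 0.35 = -0.2615375.
Option 1 has the higher net inclusive-fitness payoff.

Option 1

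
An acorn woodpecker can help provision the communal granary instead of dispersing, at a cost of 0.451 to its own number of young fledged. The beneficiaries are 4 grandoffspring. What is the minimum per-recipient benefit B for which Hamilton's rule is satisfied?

0.451

r to a grandoffspring = 1/4 (two parent–offspring links: r = (1/2)^2 = 1/4).
Hamilton's rule with n recipients of equal r: n·r·B > C, so B > C/(n·r) = 0.451/(4·0.25) = 0.451.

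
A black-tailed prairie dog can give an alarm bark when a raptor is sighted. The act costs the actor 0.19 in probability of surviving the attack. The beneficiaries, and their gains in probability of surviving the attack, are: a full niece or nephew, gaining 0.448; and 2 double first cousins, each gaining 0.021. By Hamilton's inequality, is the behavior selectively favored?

Hamilton's rule: the trait is favored when the sum of r·B over every recipient exceeds the actor's cost C.
r to a full niece or nephew = 0.25 (full aunt/uncle↔niece/nephew: two paths of length 3 through the shared grandparent pair: r = 2·(1/2)^3 = 1/4).
r to a double first cousin = 0.25 (double first cousins share both grandparent pairs — four paths of length 4: r = 4·(1/2)^4 = 1/4).
Summing one r·B term per recipient: 1·0.25·0.448 + 2·0.25·0.021 = 0.1225.
0.1225 < 0.19: the indirect benefit is less than the cost.

No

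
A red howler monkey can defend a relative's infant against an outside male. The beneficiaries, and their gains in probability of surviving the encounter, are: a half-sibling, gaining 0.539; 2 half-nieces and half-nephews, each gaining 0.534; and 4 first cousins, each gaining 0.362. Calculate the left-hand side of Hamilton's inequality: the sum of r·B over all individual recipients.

0.44925

r to a half-sibling = 1/4 (half-sibs share one parent — one path of length 2: r = (1/2)^2 = 1/4).
r to a half-niece or half-nephew = 1/8 (half-aunt/uncle↔niece/nephew: one path of length 3: r = (1/2)^3 = 1/8).
r to a first cousin = 1/8 (first cousins share one grandparent pair — two paths of length 4: r = 2·(1/2)^4 = 1/8).
Summing one r·B term per recipient: 1·0.25·0.539 + 2·0.125·0.534 + 4·0.125·0.362 = 0.44925.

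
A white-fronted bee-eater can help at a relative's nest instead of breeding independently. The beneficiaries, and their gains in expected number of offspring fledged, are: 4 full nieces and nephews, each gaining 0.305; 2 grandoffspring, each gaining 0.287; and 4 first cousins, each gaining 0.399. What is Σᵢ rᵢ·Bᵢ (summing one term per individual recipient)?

0.648

r to a full niece or nephew = 0.25 (full aunt/uncle↔niece/nephew: two paths of length 3 through the shared grandparent pair: r = 2·(1/2)^3 = 1/4).
r to a grandoffspring = 0.25 (two parent–offspring links: r = (1/2)^2 = 1/4).
r to a first cousin = 1/8 (first cousins share one grandparent pair — two paths of length 4: r = 2·(1/2)^4 = 1/8).
Summing one r·B term per recipient: 4·0.25·0.305 + 2·0.25·0.287 + 4·0.125·0.399 = 0.648.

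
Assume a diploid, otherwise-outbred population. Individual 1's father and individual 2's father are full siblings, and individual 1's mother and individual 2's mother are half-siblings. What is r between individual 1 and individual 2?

With two independent routes of shared ancestry, r is the sum of the two contributions.
Individual 1 and individual 2 are related in two ways: first cousins through their fathers (r = 1/8) and half first cousins through their mothers (r = 1/16).
r = 1/8 + 1/16 = 0.1875.

0.1875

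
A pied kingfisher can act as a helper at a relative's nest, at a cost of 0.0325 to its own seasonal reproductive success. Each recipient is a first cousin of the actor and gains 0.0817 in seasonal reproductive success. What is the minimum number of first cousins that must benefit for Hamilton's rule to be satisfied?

4

r to a first cousin = 0.125 (first cousins share one grandparent pair — two paths of length 4: r = 2·(1/2)^4 = 1/8).
Hamilton's rule: n·r·B > C  ⇒  n > C/(r·B) = 0.0325/(0.125·0.0817) = 3.182.
The smallest integer exceeding 3.182 is 4.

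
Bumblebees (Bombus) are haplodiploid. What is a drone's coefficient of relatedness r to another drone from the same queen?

Haploid brothers each carry a random half of the queen's diploid genome, so on average they share half: r = 1/2.

0.5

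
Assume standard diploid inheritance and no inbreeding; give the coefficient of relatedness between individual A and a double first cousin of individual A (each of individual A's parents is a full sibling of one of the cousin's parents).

Each parent–offspring link contributes a factor of 1/2, and independent paths through distinct common ancestors add.
Double first cousins share both grandparent pairs — four paths of length 4: r = 4·(1/2)^4 = 1/4.

0.25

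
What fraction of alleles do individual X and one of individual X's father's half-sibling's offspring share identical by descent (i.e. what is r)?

0.0625

Each parent–offspring link contributes a factor of 1/2, and independent paths through distinct common ancestors add.
Half first cousins share one grandparent — one path of length 4: r = (1/2)^4 = 1/16.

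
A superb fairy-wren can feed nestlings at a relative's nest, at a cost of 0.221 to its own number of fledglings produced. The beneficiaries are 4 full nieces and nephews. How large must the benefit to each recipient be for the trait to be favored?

0.221

r to a full niece or nephew = 1/4 (full aunt/uncle↔niece/nephew: two paths of length 3 through the shared grandparent pair: r = 2·(1/2)^3 = 1/4).
Hamilton's rule with n recipients of equal r: n·r·B > C, so B > C/(n·r) = 0.221/(4·0.25) = 0.221.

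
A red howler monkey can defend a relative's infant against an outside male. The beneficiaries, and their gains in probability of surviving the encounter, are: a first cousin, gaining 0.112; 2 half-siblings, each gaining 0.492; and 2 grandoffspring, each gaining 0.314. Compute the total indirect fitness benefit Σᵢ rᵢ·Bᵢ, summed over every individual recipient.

r to a first cousin = 1/8 (first cousins share one grandparent pair — two paths of length 4: r = 2·(1/2)^4 = 1/8).
r to a half-sibling = 1/4 (half-sibs share one parent — one path of length 2: r = (1/2)^2 = 1/4).
r to a grandoffspring = 0.25 (two parent–offspring links: r = (1/2)^2 = 1/4).
Summing one r·B term per recipient: 1·0.125·0.112 + 2·0.25·0.492 + 2·0.25·0.314 = 0.417.

0.417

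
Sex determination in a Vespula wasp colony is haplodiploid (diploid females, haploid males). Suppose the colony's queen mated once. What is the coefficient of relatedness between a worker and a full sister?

0.75

Haplodiploid full sisters inherit their father's entire haploid genome identically (contributing 1/2) and on average half of their mother's contribution (1/2 · 1/2 = 1/4); r = 1/2 + 1/4 = 3/4.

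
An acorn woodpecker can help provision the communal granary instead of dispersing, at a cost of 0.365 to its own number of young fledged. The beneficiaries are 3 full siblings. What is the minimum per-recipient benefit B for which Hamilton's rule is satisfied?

r to a full sibling = 0.5 (full sibs share both parents — two paths of length 2: r = 2·(1/2)^2 = 1/2).
Hamilton's rule with n recipients of equal r: n·r·B > C, so B > C/(n·r) = 0.365/(3·0.5) = 0.2433.

0.2433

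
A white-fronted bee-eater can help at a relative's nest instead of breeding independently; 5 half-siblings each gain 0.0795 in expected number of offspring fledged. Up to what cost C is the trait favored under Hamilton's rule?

0.099375

r to a half-sibling = 0.25 (half-sibs share one parent — one path of length 2: r = (1/2)^2 = 1/4).
Hamilton's rule: n·r·B > C, so the trait is favored while C < n·r·B = 5·0.25·0.0795 = 0.099375.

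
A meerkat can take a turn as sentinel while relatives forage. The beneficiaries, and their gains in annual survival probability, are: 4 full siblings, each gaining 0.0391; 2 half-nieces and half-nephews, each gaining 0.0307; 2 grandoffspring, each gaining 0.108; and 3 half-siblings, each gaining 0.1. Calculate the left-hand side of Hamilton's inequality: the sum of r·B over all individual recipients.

r to a full sibling = 0.5 (full sibs share both parents — two paths of length 2: r = 2·(1/2)^2 = 1/2).
r to a half-niece or half-nephew = 1/8 (half-aunt/uncle↔niece/nephew: one path of length 3: r = (1/2)^3 = 1/8).
r to a grandoffspring = 0.25 (two parent–offspring links: r = (1/2)^2 = 1/4).
r to a half-sibling = 0.25 (half-sibs share one parent — one path of length 2: r = (1/2)^2 = 1/4).
Summing one r·B term per recipient: 4·0.5·0.0391 + 2·0.125·0.0307 + 2·0.25·0.108 + 3·0.25·0.1 = 0.214875.

0.214875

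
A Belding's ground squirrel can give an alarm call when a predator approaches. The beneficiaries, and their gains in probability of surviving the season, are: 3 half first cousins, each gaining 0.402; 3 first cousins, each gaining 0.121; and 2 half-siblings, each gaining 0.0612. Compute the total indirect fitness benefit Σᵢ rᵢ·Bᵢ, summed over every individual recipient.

r to a half first cousin = 1/16 (half first cousins share one grandparent — one path of length 4: r = (1/2)^4 = 1/16).
r to a first cousin = 1/8 (first cousins share one grandparent pair — two paths of length 4: r = 2·(1/2)^4 = 1/8).
r to a half-sibling = 1/4 (half-sibs share one parent — one path of length 2: r = (1/2)^2 = 1/4).
Summing one r·B term per recipient: 3·0.0625·0.402 + 3·0.125·0.121 + 2·0.25·0.0612 = 0.15135.

0.15135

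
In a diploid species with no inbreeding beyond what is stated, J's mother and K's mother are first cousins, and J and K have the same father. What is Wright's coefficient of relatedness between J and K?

Independent pedigree routes through distinct common ancestors add.
J and K are related in two ways: second cousins through their mothers (r = 1/32) and half-sibs through their shared father (r = 1/4).
r = 1/32 + 1/4 = 9/32 = 0.28125.

0.28125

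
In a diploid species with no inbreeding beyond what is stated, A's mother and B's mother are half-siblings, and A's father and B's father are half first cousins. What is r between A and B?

0.078125

With two independent routes of shared ancestry, r is the sum of the two contributions.
A and B are related in two ways: half first cousins through their mothers (r = 1/16) and half second cousins through their fathers (r = 1/64).
r = 1/16 + 1/64 = 5/64 = 0.078125.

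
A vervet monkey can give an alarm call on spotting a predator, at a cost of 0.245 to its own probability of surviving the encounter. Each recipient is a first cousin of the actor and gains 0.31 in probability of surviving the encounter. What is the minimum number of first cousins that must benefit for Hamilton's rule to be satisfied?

r to a first cousin = 1/8 (first cousins share one grandparent pair — two paths of length 4: r = 2·(1/2)^4 = 1/8).
Hamilton's rule: n·r·B > C  ⇒  n > C/(r·B) = 0.245/(0.125·0.31) = 6.323.
The smallest integer exceeding 6.323 is 7.

7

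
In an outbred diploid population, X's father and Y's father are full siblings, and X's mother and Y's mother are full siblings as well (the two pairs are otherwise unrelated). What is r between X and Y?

0.25

Independent pedigree routes through distinct common ancestors add.
X and Y are related in two ways: first cousins through their fathers (r = 1/8) and first cousins through their mothers (r = 1/8) — i.e. double first cousins.
r = 1/8 + 1/8 = 1/4 = 0.25.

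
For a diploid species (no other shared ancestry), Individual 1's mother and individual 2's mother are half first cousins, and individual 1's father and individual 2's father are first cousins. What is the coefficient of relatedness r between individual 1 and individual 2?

0.046875

Independent pedigree routes through distinct common ancestors add.
Individual 1 and individual 2 are related in two ways: half second cousins through their mothers (r = 1/64) and second cousins through their fathers (r = 1/32).
r = 1/64 + 1/32 = 0.046875.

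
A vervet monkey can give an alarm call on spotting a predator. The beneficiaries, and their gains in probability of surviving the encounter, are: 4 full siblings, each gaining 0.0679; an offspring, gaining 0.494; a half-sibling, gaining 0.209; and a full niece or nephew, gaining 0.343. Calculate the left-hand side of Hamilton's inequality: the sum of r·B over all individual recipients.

0.5208

r to a full sibling = 0.5 (full sibs share both parents — two paths of length 2: r = 2·(1/2)^2 = 1/2).
r to an offspring = 0.5 (one parent–offspring link: r = (1/2)^1 = 1/2).
r to a half-sibling = 1/4 (half-sibs share one parent — one path of length 2: r = (1/2)^2 = 1/4).
r to a full niece or nephew = 1/4 (full aunt/uncle↔niece/nephew: two paths of length 3 through the shared grandparent pair: r = 2·(1/2)^3 = 1/4).
Summing one r·B term per recipient: 4·0.5·0.0679 + 1·0.5·0.494 + 1·0.25·0.209 + 1·0.25·0.343 = 0.5208.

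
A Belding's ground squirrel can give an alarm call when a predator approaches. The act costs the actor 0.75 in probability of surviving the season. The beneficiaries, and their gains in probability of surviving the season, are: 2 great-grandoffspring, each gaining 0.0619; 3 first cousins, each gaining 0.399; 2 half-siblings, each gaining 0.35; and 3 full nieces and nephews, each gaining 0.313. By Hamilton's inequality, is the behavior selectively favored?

No

Hamilton's rule: the trait is favored when the sum of r·B over every recipient exceeds the actor's cost C.
r to a great-grandoffspring = 1/8 (three parent–offspring links: r = (1/2)^3 = 1/8).
r to a first cousin = 1/8 (first cousins share one grandparent pair — two paths of length 4: r = 2·(1/2)^4 = 1/8).
r to a half-sibling = 1/4 (half-sibs share one parent — one path of length 2: r = (1/2)^2 = 1/4).
r to a full niece or nephew = 0.25 (full aunt/uncle↔niece/nephew: two paths of length 3 through the shared grandparent pair: r = 2·(1/2)^3 = 1/4).
Summing one r·B term per recipient: 2·0.125·0.0619 + 3·0.125·0.399 + 2·0.25·0.35 + 3·0.25·0.313 = 0.57485.
0.57485 < 0.75: the indirect benefit is less than the cost.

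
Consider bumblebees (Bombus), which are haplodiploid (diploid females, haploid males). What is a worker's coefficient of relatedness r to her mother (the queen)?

One meiotic link between diploid queen and diploid daughter: r = 1/2.

0.5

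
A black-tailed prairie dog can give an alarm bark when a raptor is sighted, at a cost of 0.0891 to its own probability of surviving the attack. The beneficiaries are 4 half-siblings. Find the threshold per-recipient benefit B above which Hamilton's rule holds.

r to a half-sibling = 1/4 (half-sibs share one parent — one path of length 2: r = (1/2)^2 = 1/4).
Hamilton's rule with n recipients of equal r: n·r·B > C, so B > C/(n·r) = 0.0891/(4·0.25) = 0.0891.

0.0891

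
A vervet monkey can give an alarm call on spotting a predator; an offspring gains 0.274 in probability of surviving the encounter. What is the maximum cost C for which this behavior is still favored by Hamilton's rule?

0.137

r to an offspring = 1/2 (one parent–offspring link: r = (1/2)^1 = 1/2).
Hamilton's rule: n·r·B > C, so the trait is favored while C < n·r·B = 1·0.5·0.274 = 0.137.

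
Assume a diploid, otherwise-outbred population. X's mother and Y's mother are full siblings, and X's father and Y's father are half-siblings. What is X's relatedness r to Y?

Relatedness sums over independent paths through distinct common ancestors.
X and Y are related in two ways: first cousins through their mothers (r = 1/8) and half first cousins through their fathers (r = 1/16).
r = 1/8 + 1/16 = 3/16 = 0.1875.

0.1875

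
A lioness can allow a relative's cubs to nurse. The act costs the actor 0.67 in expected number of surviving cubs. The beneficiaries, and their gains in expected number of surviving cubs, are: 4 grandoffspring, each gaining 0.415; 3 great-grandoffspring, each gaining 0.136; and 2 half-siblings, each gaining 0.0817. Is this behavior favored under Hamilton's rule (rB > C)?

Hamilton's rule: the trait is favored when the sum of r·B over every recipient exceeds the actor's cost C.
r to a grandoffspring = 0.25 (two parent–offspring links: r = (1/2)^2 = 1/4).
r to a great-grandoffspring = 1/8 (three parent–offspring links: r = (1/2)^3 = 1/8).
r to a half-sibling = 1/4 (half-sibs share one parent — one path of length 2: r = (1/2)^2 = 1/4).
Summing one r·B term per recipient: 4·0.25·0.415 + 3·0.125·0.136 + 2·0.25·0.0817 = 0.50685.
0.50685 < 0.67: the indirect benefit is less than the cost.

No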